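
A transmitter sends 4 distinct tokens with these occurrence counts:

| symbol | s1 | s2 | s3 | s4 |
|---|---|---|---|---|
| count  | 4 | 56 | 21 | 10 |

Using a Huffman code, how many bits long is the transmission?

Greedily combine the two least-frequent nodes:
s1(4) + s4(10) → 14
14 + s3(21) → 35
35 + s2(56) → 91
Each symbol's bit-cost is frequency × depth; summing gives 140 bits (equivalently 14 + 35 + 91).

140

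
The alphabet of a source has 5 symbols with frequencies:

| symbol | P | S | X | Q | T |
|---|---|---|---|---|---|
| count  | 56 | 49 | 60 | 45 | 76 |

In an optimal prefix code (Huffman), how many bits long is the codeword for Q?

Huffman merges, smallest pair first:
combine Q(45), S(49) → 94
combine P(56), X(60) → 116
combine T(76), 94 → 170
combine 116, 170 → 286
The subtree containing Q is merged 3 times, so code length = 3.

3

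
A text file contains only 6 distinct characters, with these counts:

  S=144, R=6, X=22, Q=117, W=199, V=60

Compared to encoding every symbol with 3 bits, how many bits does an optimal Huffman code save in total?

432

Fixed-length: 3 bits × 548 symbols = 1644 bits.
Huffman merges:
merge R(6) and X(22): 28
merge 28 and V(60): 88
merge 88 and Q(117): 205
merge S(144) and W(199): 343
merge 205 and 343: 548
Huffman total = 28 + 88 + 205 + 343 + 548 = 1212 bits.
Saving = 1644 − 1212 = 432 bits.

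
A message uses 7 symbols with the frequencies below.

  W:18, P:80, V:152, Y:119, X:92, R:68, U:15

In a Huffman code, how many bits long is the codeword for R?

Repeatedly merge the two smallest:
merge U(15) and W(18): 33
merge 33 and R(68): 101
merge P(80) and X(92): 172
merge 101 and Y(119): 220
merge V(152) and 172: 324
merge 220 and 324: 544
R sits 3 levels below the root, so its codeword is 3 bits.

3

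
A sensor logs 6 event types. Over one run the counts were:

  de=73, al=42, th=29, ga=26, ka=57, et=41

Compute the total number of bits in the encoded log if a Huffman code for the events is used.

Merge the two smallest weights repeatedly:
merge ga(26) and th(29): 55
merge et(41) and al(42): 83
merge 55 and ka(57): 112
merge de(73) and 83: 156
merge 112 and 156: 268
The encoded length is the sum of every internal node's weight: 55 + 83 + 112 + 156 + 268 = 674 bits.

674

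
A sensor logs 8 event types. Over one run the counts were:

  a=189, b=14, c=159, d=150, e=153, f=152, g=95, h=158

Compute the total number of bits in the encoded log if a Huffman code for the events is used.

Greedily combine the two least-frequent nodes:
combine b(14), g(95) → 109
combine 109, d(150) → 259
combine f(152), e(153) → 305
combine h(158), c(159) → 317
combine a(189), 259 → 448
combine 305, 317 → 622
combine 448, 622 → 1070
Total encoded bits = sum of merged weights = 109 + 259 + 305 + 317 + 448 + 622 + 1070 = 3130.

3130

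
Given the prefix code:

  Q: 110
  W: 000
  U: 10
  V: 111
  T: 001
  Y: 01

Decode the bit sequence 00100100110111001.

TTTUVT

Read left to right; each codeword is recognised as soon as it completes (prefix code):
  001→T | 001→T | 001→T | 10→U | 111→V | 001→T
Decoded message: TTTUVT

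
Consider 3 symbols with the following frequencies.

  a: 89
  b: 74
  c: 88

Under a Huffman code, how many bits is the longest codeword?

2

Merge the two lowest-weight nodes at each step:
merge b(74) and c(88): 162
merge a(89) and 162: 251
Maximum depth reached is 2.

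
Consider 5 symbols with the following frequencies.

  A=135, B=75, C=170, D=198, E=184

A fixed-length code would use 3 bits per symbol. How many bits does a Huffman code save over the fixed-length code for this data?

Fixed-length: 3 bits × 762 symbols = 2286 bits.
Huffman merges:
merge B(75) and A(135): 210
merge C(170) and E(184): 354
merge D(198) and 210: 408
merge 354 and 408: 762
Huffman total = 210 + 354 + 408 + 762 = 1734 bits.
Saving = 2286 − 1734 = 552 bits.

552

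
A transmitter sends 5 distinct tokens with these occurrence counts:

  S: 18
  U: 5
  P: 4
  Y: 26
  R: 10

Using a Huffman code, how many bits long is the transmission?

128

Merge the two smallest weights repeatedly:
merge P(4) and U(5): 9
merge 9 and R(10): 19
merge S(18) and 19: 37
merge Y(26) and 37: 63
The encoded length is the sum of every internal node's weight: 9 + 19 + 37 + 63 = 128 bits.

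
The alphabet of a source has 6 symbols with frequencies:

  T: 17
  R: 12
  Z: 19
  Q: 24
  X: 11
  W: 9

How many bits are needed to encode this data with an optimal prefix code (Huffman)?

Greedily combine the two least-frequent nodes:
merge W(9) and X(11): 20
merge R(12) and T(17): 29
merge Z(19) and 20: 39
merge Q(24) and 29: 53
merge 39 and 53: 92
Total encoded bits = sum of merged weights = 20 + 29 + 39 + 53 + 92 = 233.

233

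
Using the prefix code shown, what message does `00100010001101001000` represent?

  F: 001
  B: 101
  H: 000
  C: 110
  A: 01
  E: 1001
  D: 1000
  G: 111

Read left to right; each codeword is recognised as soon as it completes (prefix code):
  001→F | 000→H | 1000→D | 110→C | 1001→E | 000→H
Decoded message: FHDCEH

FHDCEH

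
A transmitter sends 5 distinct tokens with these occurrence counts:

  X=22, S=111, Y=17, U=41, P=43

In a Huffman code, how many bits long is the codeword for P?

Huffman merges, smallest pair first:
Y(17) + X(22) → 39
39 + U(41) → 80
P(43) + 80 → 123
S(111) + 123 → 234
P's leaf is at depth 2, giving a 2-bit codeword.

2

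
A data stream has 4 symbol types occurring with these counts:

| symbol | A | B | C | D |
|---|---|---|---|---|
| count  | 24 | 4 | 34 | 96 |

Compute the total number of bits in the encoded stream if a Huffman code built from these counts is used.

248

Build the Huffman tree bottom-up:
merge B(4) and A(24): 28
merge 28 and C(34): 62
merge 62 and D(96): 158
The encoded length is the sum of every internal node's weight: 28 + 62 + 158 = 248 bits.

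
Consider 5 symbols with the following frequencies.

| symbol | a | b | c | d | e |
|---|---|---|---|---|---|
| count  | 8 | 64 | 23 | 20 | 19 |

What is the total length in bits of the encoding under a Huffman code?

274

Merge the two smallest weights repeatedly:
combine a(8), e(19) → 27
combine d(20), c(23) → 43
combine 27, 43 → 70
combine b(64), 70 → 134
The encoded length is the sum of every internal node's weight: 27 + 43 + 70 + 134 = 274 bits.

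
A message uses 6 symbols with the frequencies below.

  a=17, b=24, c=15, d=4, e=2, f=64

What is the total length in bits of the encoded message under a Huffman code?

253

Merge the two smallest weights repeatedly:
e(2) + d(4) → 6
6 + c(15) → 21
a(17) + 21 → 38
b(24) + 38 → 62
62 + f(64) → 126
The encoded length is the sum of every internal node's weight: 6 + 21 + 38 + 62 + 126 = 253 bits.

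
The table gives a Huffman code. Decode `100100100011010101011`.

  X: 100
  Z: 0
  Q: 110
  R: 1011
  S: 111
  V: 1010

XXXZQVR

Read left to right; each codeword is recognised as soon as it completes (prefix code):
  100→X | 100→X | 100→X | 0→Z | 110→Q | 1010→V | 1011→R
Decoded message: XXXZQVR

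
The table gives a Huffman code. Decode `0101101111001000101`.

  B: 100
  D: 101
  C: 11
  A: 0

Read left to right; each codeword is recognised as soon as it completes (prefix code):
  0→A | 101→D | 101→D | 11→C | 100→B | 100→B | 0→A | 101→D
Decoded message: ADDCBBAD

ADDCBBAD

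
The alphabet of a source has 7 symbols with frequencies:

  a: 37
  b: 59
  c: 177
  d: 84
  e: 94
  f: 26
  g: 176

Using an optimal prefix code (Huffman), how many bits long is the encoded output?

Build the Huffman tree bottom-up:
merge f(26) and a(37): 63
merge b(59) and 63: 122
merge d(84) and e(94): 178
merge 122 and g(176): 298
merge c(177) and 178: 355
merge 298 and 355: 653
Total encoded bits = sum of merged weights = 63 + 122 + 178 + 298 + 355 + 653 = 1669.

1669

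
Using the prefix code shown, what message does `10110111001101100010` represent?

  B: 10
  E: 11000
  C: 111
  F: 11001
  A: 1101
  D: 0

BAFBEB

Read left to right; each codeword is recognised as soon as it completes (prefix code):
  10→B | 1101→A | 11001→F | 10→B | 11000→E | 10→B
Decoded message: BAFBEB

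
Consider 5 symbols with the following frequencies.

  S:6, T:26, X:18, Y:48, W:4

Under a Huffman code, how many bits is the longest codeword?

4

Merge the two lowest-weight nodes at each step:
combine W(4), S(6) → 10
combine 10, X(18) → 28
combine T(26), 28 → 54
combine Y(48), 54 → 102
The rarest symbols sit at the bottom; the longest codeword is 4 bits.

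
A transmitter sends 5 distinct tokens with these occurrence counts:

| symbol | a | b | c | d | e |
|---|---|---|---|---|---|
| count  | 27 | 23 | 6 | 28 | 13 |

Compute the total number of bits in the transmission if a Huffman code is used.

213

Merge the two smallest weights repeatedly:
merge c(6) and e(13): 19
merge 19 and b(23): 42
merge a(27) and d(28): 55
merge 42 and 55: 97
The encoded length is the sum of every internal node's weight: 19 + 42 + 55 + 97 = 213 bits.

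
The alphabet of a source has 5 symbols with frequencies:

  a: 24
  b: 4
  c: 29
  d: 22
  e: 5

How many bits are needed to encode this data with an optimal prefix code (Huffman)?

Merge the two smallest weights repeatedly:
merge b(4) and e(5): 9
merge 9 and d(22): 31
merge a(24) and c(29): 53
merge 31 and 53: 84
Each symbol's bit-cost is frequency × depth; summing gives 177 bits (equivalently 9 + 31 + 53 + 84).

177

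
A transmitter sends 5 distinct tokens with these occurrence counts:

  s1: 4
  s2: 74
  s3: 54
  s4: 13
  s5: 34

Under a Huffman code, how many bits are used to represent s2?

Huffman merges, smallest pair first:
merge s1(4) and s4(13): 17
merge 17 and s5(34): 51
merge 51 and s3(54): 105
merge s2(74) and 105: 179
s2 sits one level below the root: a 1-bit codeword.

1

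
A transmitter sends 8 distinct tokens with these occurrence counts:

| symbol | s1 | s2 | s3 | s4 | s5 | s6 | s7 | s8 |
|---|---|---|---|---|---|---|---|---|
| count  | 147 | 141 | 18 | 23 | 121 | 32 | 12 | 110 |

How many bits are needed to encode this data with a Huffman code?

1571

Build the Huffman tree bottom-up:
s7(12) + s3(18) → 30
s4(23) + 30 → 53
s6(32) + 53 → 85
85 + s8(110) → 195
s5(121) + s2(141) → 262
s1(147) + 195 → 342
262 + 342 → 604
Total encoded bits = sum of merged weights = 30 + 53 + 85 + 195 + 262 + 342 + 604 = 1571.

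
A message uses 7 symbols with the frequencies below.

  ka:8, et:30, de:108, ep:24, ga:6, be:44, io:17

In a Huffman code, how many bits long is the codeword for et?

Build the tree from the bottom:
combine ga(6), ka(8) → 14
combine 14, io(17) → 31
combine ep(24), et(30) → 54
combine 31, be(44) → 75
combine 54, 75 → 129
combine de(108), 129 → 237
et's leaf is at depth 3, giving a 3-bit codeword.

3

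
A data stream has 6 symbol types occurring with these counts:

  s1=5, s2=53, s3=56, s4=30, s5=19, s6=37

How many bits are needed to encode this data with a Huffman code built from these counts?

478

Build the Huffman tree bottom-up:
combine s1(5), s5(19) → 24
combine 24, s4(30) → 54
combine s6(37), s2(53) → 90
combine 54, s3(56) → 110
combine 90, 110 → 200
The encoded length is the sum of every internal node's weight: 24 + 54 + 90 + 110 + 200 = 478 bits.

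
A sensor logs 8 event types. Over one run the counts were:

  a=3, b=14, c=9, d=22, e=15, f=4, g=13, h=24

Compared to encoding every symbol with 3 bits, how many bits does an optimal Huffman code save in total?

23

Fixed-length: 3 bits × 104 symbols = 312 bits.
Huffman merges:
merge a(3) and f(4): 7
merge 7 and c(9): 16
merge g(13) and b(14): 27
merge e(15) and 16: 31
merge d(22) and h(24): 46
merge 27 and 31: 58
merge 46 and 58: 104
Huffman total = 7 + 16 + 27 + 31 + 46 + 58 + 104 = 289 bits.
Saving = 312 − 289 = 23 bits.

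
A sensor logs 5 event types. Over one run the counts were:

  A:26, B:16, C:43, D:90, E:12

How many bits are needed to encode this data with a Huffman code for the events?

Greedily combine the two least-frequent nodes:
merge E(12) and B(16): 28
merge A(26) and 28: 54
merge C(43) and 54: 97
merge D(90) and 97: 187
Each symbol's bit-cost is frequency × depth; summing gives 366 bits (equivalently 28 + 54 + 97 + 187).

366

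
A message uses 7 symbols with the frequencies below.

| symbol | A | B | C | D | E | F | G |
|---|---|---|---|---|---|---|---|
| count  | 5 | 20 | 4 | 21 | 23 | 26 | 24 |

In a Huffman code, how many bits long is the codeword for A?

4

Build the tree from the bottom:
merge C(4) and A(5): 9
merge 9 and B(20): 29
merge D(21) and E(23): 44
merge G(24) and F(26): 50
merge 29 and 44: 73
merge 50 and 73: 123
The subtree containing A is merged 4 times, so code length = 4.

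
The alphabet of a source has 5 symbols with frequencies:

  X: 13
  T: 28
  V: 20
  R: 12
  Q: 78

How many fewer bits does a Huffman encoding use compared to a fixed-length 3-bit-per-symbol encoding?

Fixed-length: 3 bits × 151 symbols = 453 bits.
Huffman merges:
combine R(12), X(13) → 25
combine V(20), 25 → 45
combine T(28), 45 → 73
combine 73, Q(78) → 151
Huffman total = 25 + 45 + 73 + 151 = 294 bits.
Saving = 453 − 294 = 159 bits.

159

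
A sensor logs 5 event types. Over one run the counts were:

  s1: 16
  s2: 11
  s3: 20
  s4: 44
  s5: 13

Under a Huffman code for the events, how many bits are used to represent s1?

3

Huffman merges, smallest pair first:
s2(11) + s5(13) → 24
s1(16) + s3(20) → 36
24 + 36 → 60
s4(44) + 60 → 104
s1 sits 3 levels below the root, so its codeword is 3 bits.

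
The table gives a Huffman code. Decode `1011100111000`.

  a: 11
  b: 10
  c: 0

Read left to right; each codeword is recognised as soon as it completes (prefix code):
  10→b | 11→a | 10→b | 0→c | 11→a | 10→b | 0→c | 0→c
Decoded message: babcabcc

babcabcc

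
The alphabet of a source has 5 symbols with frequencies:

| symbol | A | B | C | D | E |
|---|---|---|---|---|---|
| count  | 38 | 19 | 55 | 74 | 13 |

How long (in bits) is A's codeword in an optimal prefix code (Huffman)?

Huffman merges, smallest pair first:
E(13) + B(19) → 32
32 + A(38) → 70
C(55) + 70 → 125
D(74) + 125 → 199
A sits 3 levels below the root, so its codeword is 3 bits.

3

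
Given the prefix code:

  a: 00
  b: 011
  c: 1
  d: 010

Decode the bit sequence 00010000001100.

adaaba

Read left to right; each codeword is recognised as soon as it completes (prefix code):
  00→a | 010→d | 00→a | 00→a | 011→b | 00→a
Decoded message: adaaba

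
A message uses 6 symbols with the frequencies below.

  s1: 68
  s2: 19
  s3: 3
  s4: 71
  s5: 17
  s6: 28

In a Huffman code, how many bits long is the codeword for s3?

Build the tree from the bottom:
merge s3(3) and s5(17): 20
merge s2(19) and 20: 39
merge s6(28) and 39: 67
merge 67 and s1(68): 135
merge s4(71) and 135: 206
s3 sits 5 levels below the root, so its codeword is 5 bits.

5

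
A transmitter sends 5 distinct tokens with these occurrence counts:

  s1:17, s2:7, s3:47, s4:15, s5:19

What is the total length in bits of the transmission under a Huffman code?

221

Build the Huffman tree bottom-up:
s2(7) + s4(15) → 22
s1(17) + s5(19) → 36
22 + 36 → 58
s3(47) + 58 → 105
The encoded length is the sum of every internal node's weight: 22 + 36 + 58 + 105 = 221 bits.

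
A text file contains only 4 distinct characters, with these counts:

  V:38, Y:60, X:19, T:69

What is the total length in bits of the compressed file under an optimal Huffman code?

360

Greedily combine the two least-frequent nodes:
combine X(19), V(38) → 57
combine 57, Y(60) → 117
combine T(69), 117 → 186
Each symbol's bit-cost is frequency × depth; summing gives 360 bits (equivalently 57 + 117 + 186).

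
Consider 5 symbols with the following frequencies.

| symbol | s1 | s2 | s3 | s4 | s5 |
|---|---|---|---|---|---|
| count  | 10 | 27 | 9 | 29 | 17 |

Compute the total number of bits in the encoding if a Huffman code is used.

203

Build the Huffman tree bottom-up:
merge s3(9) and s1(10): 19
merge s5(17) and 19: 36
merge s2(27) and s4(29): 56
merge 36 and 56: 92
Total encoded bits = sum of merged weights = 19 + 36 + 56 + 92 = 203.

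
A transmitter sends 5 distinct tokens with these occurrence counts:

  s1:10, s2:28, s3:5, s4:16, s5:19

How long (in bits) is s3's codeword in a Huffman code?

3

Huffman merges, smallest pair first:
merge s3(5) and s1(10): 15
merge 15 and s4(16): 31
merge s5(19) and s2(28): 47
merge 31 and 47: 78
The subtree containing s3 is merged 3 times, so code length = 3.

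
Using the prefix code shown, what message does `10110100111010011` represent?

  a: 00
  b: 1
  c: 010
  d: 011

bdcdbcd

Read left to right; each codeword is recognised as soon as it completes (prefix code):
  1→b | 011→d | 010→c | 011→d | 1→b | 010→c | 011→d
Decoded message: bdcdbcd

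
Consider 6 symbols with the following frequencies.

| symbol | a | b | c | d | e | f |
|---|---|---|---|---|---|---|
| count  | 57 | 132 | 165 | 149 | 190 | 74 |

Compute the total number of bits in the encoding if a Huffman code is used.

1928

Greedily combine the two least-frequent nodes:
merge a(57) and f(74): 131
merge 131 and b(132): 263
merge d(149) and c(165): 314
merge e(190) and 263: 453
merge 314 and 453: 767
Total encoded bits = sum of merged weights = 131 + 263 + 314 + 453 + 767 = 1928.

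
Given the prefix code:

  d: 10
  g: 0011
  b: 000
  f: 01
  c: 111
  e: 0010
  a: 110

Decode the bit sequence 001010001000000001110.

Read left to right; each codeword is recognised as soon as it completes (prefix code):
  0010→e | 10→d | 0010→e | 000→b | 000→b | 01→f | 110→a
Decoded message: edebbfa

edebbfa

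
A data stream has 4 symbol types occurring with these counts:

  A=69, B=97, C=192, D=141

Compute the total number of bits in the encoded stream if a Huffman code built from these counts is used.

Merge the two smallest weights repeatedly:
A(69) + B(97) → 166
D(141) + 166 → 307
C(192) + 307 → 499
Total encoded bits = sum of merged weights = 166 + 307 + 499 = 972.

972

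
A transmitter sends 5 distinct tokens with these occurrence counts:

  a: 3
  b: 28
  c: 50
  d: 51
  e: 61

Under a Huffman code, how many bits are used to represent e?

Build the tree from the bottom:
a(3) + b(28) → 31
31 + c(50) → 81
d(51) + e(61) → 112
81 + 112 → 193
The subtree containing e is merged 2 times, so code length = 2.

2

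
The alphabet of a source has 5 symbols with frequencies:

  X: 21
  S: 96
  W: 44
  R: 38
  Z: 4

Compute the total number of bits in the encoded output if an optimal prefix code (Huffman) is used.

Greedily combine the two least-frequent nodes:
merge Z(4) and X(21): 25
merge 25 and R(38): 63
merge W(44) and 63: 107
merge S(96) and 107: 203
The encoded length is the sum of every internal node's weight: 25 + 63 + 107 + 203 = 398 bits.

398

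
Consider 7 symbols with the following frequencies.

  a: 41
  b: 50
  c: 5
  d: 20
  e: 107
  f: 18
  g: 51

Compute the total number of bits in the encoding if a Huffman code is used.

Greedily combine the two least-frequent nodes:
c(5) + f(18) → 23
d(20) + 23 → 43
a(41) + 43 → 84
b(50) + g(51) → 101
84 + 101 → 185
e(107) + 185 → 292
Total encoded bits = sum of merged weights = 23 + 43 + 84 + 101 + 185 + 292 = 728.

728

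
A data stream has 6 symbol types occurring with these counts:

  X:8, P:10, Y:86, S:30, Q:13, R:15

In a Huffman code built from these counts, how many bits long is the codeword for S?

Repeatedly merge the two smallest:
combine X(8), P(10) → 18
combine Q(13), R(15) → 28
combine 18, 28 → 46
combine S(30), 46 → 76
combine 76, Y(86) → 162
S's leaf is at depth 2, giving a 2-bit codeword.

2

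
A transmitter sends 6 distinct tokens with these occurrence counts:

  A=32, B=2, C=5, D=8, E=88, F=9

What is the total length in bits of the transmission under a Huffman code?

Greedily combine the two least-frequent nodes:
merge B(2) and C(5): 7
merge 7 and D(8): 15
merge F(9) and 15: 24
merge 24 and A(32): 56
merge 56 and E(88): 144
Total encoded bits = sum of merged weights = 7 + 15 + 24 + 56 + 144 = 246.

246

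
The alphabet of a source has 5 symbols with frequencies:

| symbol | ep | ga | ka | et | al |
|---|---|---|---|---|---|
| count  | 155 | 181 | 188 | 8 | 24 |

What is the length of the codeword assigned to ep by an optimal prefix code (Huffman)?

Repeatedly merge the two smallest:
merge et(8) and al(24): 32
merge 32 and ep(155): 187
merge ga(181) and 187: 368
merge ka(188) and 368: 556
ep's leaf is at depth 3, giving a 3-bit codeword.

3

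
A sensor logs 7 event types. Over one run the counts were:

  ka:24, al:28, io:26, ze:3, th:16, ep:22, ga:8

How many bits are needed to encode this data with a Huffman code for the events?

338

Greedily combine the two least-frequent nodes:
merge ze(3) and ga(8): 11
merge 11 and th(16): 27
merge ep(22) and ka(24): 46
merge io(26) and 27: 53
merge al(28) and 46: 74
merge 53 and 74: 127
Each symbol's bit-cost is frequency × depth; summing gives 338 bits (equivalently 11 + 27 + 46 + 53 + 74 + 127).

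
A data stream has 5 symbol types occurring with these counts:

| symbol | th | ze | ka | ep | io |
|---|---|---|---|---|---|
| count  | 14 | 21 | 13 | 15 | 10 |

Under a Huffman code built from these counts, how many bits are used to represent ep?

2

Repeatedly merge the two smallest:
io(10) + ka(13) → 23
th(14) + ep(15) → 29
ze(21) + 23 → 44
29 + 44 → 73
ep sits 2 levels below the root, so its codeword is 2 bits.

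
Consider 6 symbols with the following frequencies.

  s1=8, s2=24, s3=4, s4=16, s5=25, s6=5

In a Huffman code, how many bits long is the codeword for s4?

2

Huffman merges, smallest pair first:
combine s3(4), s6(5) → 9
combine s1(8), 9 → 17
combine s4(16), 17 → 33
combine s2(24), s5(25) → 49
combine 33, 49 → 82
The subtree containing s4 is merged 2 times, so code length = 2.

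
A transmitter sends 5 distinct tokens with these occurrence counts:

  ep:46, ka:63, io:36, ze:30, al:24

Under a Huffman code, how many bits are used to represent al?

3

Repeatedly merge the two smallest:
combine al(24), ze(30) → 54
combine io(36), ep(46) → 82
combine 54, ka(63) → 117
combine 82, 117 → 199
The subtree containing al is merged 3 times, so code length = 3.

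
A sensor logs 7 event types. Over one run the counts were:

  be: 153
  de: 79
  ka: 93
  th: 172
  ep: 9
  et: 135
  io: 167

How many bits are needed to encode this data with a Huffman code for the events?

2173

Build the Huffman tree bottom-up:
ep(9) + de(79) → 88
88 + ka(93) → 181
et(135) + be(153) → 288
io(167) + th(172) → 339
181 + 288 → 469
339 + 469 → 808
The encoded length is the sum of every internal node's weight: 88 + 181 + 288 + 339 + 469 + 808 = 2173 bits.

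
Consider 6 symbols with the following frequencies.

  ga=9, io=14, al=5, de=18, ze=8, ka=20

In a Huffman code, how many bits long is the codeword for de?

Huffman merges, smallest pair first:
al(5) + ze(8) → 13
ga(9) + 13 → 22
io(14) + de(18) → 32
ka(20) + 22 → 42
32 + 42 → 74
de sits 2 levels below the root, so its codeword is 2 bits.

2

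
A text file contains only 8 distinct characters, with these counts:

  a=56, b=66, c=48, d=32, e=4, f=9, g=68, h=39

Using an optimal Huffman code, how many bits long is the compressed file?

Build the Huffman tree bottom-up:
combine e(4), f(9) → 13
combine 13, d(32) → 45
combine h(39), 45 → 84
combine c(48), a(56) → 104
combine b(66), g(68) → 134
combine 84, 104 → 188
combine 134, 188 → 322
The encoded length is the sum of every internal node's weight: 13 + 45 + 84 + 104 + 134 + 188 + 322 = 890 bits.

890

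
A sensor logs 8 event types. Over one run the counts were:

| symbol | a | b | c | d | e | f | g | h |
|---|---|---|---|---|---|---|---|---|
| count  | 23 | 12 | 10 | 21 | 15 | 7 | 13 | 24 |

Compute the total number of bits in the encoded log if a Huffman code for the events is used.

Greedily combine the two least-frequent nodes:
merge f(7) and c(10): 17
merge b(12) and g(13): 25
merge e(15) and 17: 32
merge d(21) and a(23): 44
merge h(24) and 25: 49
merge 32 and 44: 76
merge 49 and 76: 125
Total encoded bits = sum of merged weights = 17 + 25 + 32 + 44 + 49 + 76 + 125 = 368.

368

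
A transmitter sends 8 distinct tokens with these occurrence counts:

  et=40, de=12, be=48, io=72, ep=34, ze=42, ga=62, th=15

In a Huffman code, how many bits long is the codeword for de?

5

Huffman merges, smallest pair first:
de(12) + th(15) → 27
27 + ep(34) → 61
et(40) + ze(42) → 82
be(48) + 61 → 109
ga(62) + io(72) → 134
82 + 109 → 191
134 + 191 → 325
The subtree containing de is merged 5 times, so code length = 5.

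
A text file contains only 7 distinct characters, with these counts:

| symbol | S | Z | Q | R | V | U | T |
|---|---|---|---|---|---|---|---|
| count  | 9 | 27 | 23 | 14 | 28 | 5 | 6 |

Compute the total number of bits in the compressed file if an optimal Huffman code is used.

289

Build the Huffman tree bottom-up:
U(5) + T(6) → 11
S(9) + 11 → 20
R(14) + 20 → 34
Q(23) + Z(27) → 50
V(28) + 34 → 62
50 + 62 → 112
The encoded length is the sum of every internal node's weight: 11 + 20 + 34 + 50 + 62 + 112 = 289 bits.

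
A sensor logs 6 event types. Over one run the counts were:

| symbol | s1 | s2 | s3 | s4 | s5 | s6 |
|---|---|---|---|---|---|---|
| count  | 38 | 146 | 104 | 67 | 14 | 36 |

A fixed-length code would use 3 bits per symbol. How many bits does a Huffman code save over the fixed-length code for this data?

Fixed-length: 3 bits × 405 symbols = 1215 bits.
Huffman merges:
combine s5(14), s6(36) → 50
combine s1(38), 50 → 88
combine s4(67), 88 → 155
combine s3(104), s2(146) → 250
combine 155, 250 → 405
Huffman total = 50 + 88 + 155 + 250 + 405 = 948 bits.
Saving = 1215 − 948 = 267 bits.

267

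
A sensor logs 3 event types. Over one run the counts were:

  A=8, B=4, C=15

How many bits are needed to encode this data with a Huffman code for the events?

39

Merge the two smallest weights repeatedly:
B(4) + A(8) → 12
12 + C(15) → 27
Total encoded bits = sum of merged weights = 12 + 27 = 39.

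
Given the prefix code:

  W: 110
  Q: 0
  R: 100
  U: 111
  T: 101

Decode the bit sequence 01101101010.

Read left to right; each codeword is recognised as soon as it completes (prefix code):
  0→Q | 110→W | 110→W | 101→T | 0→Q
Decoded message: QWWTQ

QWWTQ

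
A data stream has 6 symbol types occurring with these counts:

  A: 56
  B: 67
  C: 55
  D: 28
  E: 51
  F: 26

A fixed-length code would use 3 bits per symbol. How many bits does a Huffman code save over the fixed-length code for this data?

124

Fixed-length: 3 bits × 283 symbols = 849 bits.
Huffman merges:
merge F(26) and D(28): 54
merge E(51) and 54: 105
merge C(55) and A(56): 111
merge B(67) and 105: 172
merge 111 and 172: 283
Huffman total = 54 + 105 + 111 + 172 + 283 = 725 bits.
Saving = 849 − 725 = 124 bits.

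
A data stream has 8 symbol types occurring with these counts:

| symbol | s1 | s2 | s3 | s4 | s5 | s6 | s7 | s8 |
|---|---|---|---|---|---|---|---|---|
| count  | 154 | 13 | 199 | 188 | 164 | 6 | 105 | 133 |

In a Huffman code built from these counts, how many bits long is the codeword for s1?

3

Huffman merges, smallest pair first:
s6(6) + s2(13) → 19
19 + s7(105) → 124
124 + s8(133) → 257
s1(154) + s5(164) → 318
s4(188) + s3(199) → 387
257 + 318 → 575
387 + 575 → 962
The subtree containing s1 is merged 3 times, so code length = 3.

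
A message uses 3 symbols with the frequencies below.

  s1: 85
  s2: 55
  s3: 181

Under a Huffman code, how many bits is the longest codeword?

2

Merge the two lowest-weight nodes at each step:
combine s2(55), s1(85) → 140
combine 140, s3(181) → 321
The rarest symbols sit at the bottom; the longest codeword is 2 bits.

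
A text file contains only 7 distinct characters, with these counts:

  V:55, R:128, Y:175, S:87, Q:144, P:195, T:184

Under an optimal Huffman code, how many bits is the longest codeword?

Merge the two lowest-weight nodes at each step:
merge V(55) and S(87): 142
merge R(128) and 142: 270
merge Q(144) and Y(175): 319
merge T(184) and P(195): 379
merge 270 and 319: 589
merge 379 and 589: 968
Maximum depth reached is 4.

4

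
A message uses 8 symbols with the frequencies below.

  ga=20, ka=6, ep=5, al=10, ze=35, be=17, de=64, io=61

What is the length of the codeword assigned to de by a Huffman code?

Repeatedly merge the two smallest:
merge ep(5) and ka(6): 11
merge al(10) and 11: 21
merge be(17) and ga(20): 37
merge 21 and ze(35): 56
merge 37 and 56: 93
merge io(61) and de(64): 125
merge 93 and 125: 218
de sits 2 levels below the root, so its codeword is 2 bits.

2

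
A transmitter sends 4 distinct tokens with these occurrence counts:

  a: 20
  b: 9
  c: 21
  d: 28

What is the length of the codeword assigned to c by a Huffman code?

Repeatedly merge the two smallest:
merge b(9) and a(20): 29
merge c(21) and d(28): 49
merge 29 and 49: 78
The subtree containing c is merged 2 times, so code length = 2.

2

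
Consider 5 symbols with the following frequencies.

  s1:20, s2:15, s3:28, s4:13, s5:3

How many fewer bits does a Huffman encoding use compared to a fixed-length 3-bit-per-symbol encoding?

Fixed-length: 3 bits × 79 symbols = 237 bits.
Huffman merges:
merge s5(3) and s4(13): 16
merge s2(15) and 16: 31
merge s1(20) and s3(28): 48
merge 31 and 48: 79
Huffman total = 16 + 31 + 48 + 79 = 174 bits.
Saving = 237 − 174 = 63 bits.

63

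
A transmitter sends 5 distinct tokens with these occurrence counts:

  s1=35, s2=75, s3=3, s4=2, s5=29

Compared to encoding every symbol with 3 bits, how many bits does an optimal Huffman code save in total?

180

Fixed-length: 3 bits × 144 symbols = 432 bits.
Huffman merges:
s4(2) + s3(3) → 5
5 + s5(29) → 34
34 + s1(35) → 69
69 + s2(75) → 144
Huffman total = 5 + 34 + 69 + 144 = 252 bits.
Saving = 432 − 252 = 180 bits.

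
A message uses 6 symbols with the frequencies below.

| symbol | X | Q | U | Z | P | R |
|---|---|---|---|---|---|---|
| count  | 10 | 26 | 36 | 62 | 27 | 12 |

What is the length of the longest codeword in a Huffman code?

4

Merge the two lowest-weight nodes at each step:
X(10) + R(12) → 22
22 + Q(26) → 48
P(27) + U(36) → 63
48 + Z(62) → 110
63 + 110 → 173
Maximum depth reached is 4.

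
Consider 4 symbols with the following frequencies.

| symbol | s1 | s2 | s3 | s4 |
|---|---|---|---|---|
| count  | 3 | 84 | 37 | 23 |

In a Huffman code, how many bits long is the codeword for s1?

3

Build the tree from the bottom:
combine s1(3), s4(23) → 26
combine 26, s3(37) → 63
combine 63, s2(84) → 147
s1's leaf is at depth 3, giving a 3-bit codeword.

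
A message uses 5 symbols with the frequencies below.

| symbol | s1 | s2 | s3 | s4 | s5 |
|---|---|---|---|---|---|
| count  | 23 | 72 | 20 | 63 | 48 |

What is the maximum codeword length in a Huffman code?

3

Merge the two lowest-weight nodes at each step:
combine s3(20), s1(23) → 43
combine 43, s5(48) → 91
combine s4(63), s2(72) → 135
combine 91, 135 → 226
The first pair merged (s3, s1) ends up deepest, at depth 3.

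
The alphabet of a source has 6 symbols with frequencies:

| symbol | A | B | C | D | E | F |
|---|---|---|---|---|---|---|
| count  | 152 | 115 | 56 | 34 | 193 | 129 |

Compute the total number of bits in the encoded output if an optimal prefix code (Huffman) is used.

1653

Merge the two smallest weights repeatedly:
merge D(34) and C(56): 90
merge 90 and B(115): 205
merge F(129) and A(152): 281
merge E(193) and 205: 398
merge 281 and 398: 679
The encoded length is the sum of every internal node's weight: 90 + 205 + 281 + 398 + 679 = 1653 bits.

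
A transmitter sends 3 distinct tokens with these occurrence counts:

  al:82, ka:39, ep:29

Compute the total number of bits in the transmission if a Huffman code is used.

218

Greedily combine the two least-frequent nodes:
merge ep(29) and ka(39): 68
merge 68 and al(82): 150
Total encoded bits = sum of merged weights = 68 + 150 = 218.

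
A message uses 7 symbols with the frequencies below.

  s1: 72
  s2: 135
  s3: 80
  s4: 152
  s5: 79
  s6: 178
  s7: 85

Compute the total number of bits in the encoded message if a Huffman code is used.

Merge the two smallest weights repeatedly:
combine s1(72), s5(79) → 151
combine s3(80), s7(85) → 165
combine s2(135), 151 → 286
combine s4(152), 165 → 317
combine s6(178), 286 → 464
combine 317, 464 → 781
Total encoded bits = sum of merged weights = 151 + 165 + 286 + 317 + 464 + 781 = 2164.

2164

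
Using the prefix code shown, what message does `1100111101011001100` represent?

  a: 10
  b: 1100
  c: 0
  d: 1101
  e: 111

beaabb

Read left to right; each codeword is recognised as soon as it completes (prefix code):
  1100→b | 111→e | 10→a | 10→a | 1100→b | 1100→b
Decoded message: beaabb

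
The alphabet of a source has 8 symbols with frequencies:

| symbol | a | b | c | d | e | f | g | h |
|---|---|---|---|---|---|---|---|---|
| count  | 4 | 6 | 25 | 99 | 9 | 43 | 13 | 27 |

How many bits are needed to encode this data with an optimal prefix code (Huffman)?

541

Merge the two smallest weights repeatedly:
merge a(4) and b(6): 10
merge e(9) and 10: 19
merge g(13) and 19: 32
merge c(25) and h(27): 52
merge 32 and f(43): 75
merge 52 and 75: 127
merge d(99) and 127: 226
Each symbol's bit-cost is frequency × depth; summing gives 541 bits (equivalently 10 + 19 + 32 + 52 + 75 + 127 + 226).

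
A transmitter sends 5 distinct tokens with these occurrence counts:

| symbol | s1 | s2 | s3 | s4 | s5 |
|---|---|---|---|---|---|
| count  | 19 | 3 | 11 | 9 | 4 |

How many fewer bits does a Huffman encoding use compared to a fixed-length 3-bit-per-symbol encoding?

Fixed-length: 3 bits × 46 symbols = 138 bits.
Huffman merges:
merge s2(3) and s5(4): 7
merge 7 and s4(9): 16
merge s3(11) and 16: 27
merge s1(19) and 27: 46
Huffman total = 7 + 16 + 27 + 46 = 96 bits.
Saving = 138 − 96 = 42 bits.

42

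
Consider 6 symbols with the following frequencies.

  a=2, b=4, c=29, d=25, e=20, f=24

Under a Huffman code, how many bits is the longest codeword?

4

Merge the two lowest-weight nodes at each step:
merge a(2) and b(4): 6
merge 6 and e(20): 26
merge f(24) and d(25): 49
merge 26 and c(29): 55
merge 49 and 55: 104
The first pair merged (a, b) ends up deepest, at depth 4.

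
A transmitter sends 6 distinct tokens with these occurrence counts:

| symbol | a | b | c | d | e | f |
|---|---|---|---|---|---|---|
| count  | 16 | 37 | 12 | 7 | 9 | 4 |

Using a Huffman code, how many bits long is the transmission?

192

Merge the two smallest weights repeatedly:
combine f(4), d(7) → 11
combine e(9), 11 → 20
combine c(12), a(16) → 28
combine 20, 28 → 48
combine b(37), 48 → 85
Each symbol's bit-cost is frequency × depth; summing gives 192 bits (equivalently 11 + 20 + 28 + 48 + 85).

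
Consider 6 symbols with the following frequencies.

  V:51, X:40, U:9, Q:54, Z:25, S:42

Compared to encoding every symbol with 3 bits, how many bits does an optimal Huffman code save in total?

Fixed-length: 3 bits × 221 symbols = 663 bits.
Huffman merges:
combine U(9), Z(25) → 34
combine 34, X(40) → 74
combine S(42), V(51) → 93
combine Q(54), 74 → 128
combine 93, 128 → 221
Huffman total = 34 + 74 + 93 + 128 + 221 = 550 bits.
Saving = 663 − 550 = 113 bits.

113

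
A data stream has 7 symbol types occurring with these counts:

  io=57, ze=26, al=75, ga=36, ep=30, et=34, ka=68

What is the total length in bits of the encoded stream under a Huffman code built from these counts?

891

Merge the two smallest weights repeatedly:
merge ze(26) and ep(30): 56
merge et(34) and ga(36): 70
merge 56 and io(57): 113
merge ka(68) and 70: 138
merge al(75) and 113: 188
merge 138 and 188: 326
Each symbol's bit-cost is frequency × depth; summing gives 891 bits (equivalently 56 + 70 + 113 + 138 + 188 + 326).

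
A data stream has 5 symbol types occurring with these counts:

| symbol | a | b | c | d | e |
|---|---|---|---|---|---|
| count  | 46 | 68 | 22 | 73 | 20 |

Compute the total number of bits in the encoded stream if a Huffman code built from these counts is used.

Merge the two smallest weights repeatedly:
e(20) + c(22) → 42
42 + a(46) → 88
b(68) + d(73) → 141
88 + 141 → 229
Total encoded bits = sum of merged weights = 42 + 88 + 141 + 229 = 500.

500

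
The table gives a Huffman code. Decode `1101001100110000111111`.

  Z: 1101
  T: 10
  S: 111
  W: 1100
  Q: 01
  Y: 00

Read left to right; each codeword is recognised as soon as it completes (prefix code):
  1101→Z | 00→Y | 1100→W | 1100→W | 00→Y | 111→S | 111→S
Decoded message: ZYWWYSS

ZYWWYSS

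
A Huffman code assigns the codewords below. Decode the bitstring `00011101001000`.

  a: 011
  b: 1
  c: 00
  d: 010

Read left to right; each codeword is recognised as soon as it completes (prefix code):
  00→c | 011→a | 1→b | 010→d | 010→d | 00→c
Decoded message: cabddc

cabddc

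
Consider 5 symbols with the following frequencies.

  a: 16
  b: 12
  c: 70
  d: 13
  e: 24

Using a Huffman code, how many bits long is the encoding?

Merge the two smallest weights repeatedly:
combine b(12), d(13) → 25
combine a(16), e(24) → 40
combine 25, 40 → 65
combine 65, c(70) → 135
Total encoded bits = sum of merged weights = 25 + 40 + 65 + 135 = 265.

265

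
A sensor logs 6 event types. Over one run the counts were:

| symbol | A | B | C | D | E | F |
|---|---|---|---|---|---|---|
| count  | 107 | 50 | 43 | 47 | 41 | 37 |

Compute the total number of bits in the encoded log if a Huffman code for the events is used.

818

Greedily combine the two least-frequent nodes:
combine F(37), E(41) → 78
combine C(43), D(47) → 90
combine B(50), 78 → 128
combine 90, A(107) → 197
combine 128, 197 → 325
The encoded length is the sum of every internal node's weight: 78 + 90 + 128 + 197 + 325 = 818 bits.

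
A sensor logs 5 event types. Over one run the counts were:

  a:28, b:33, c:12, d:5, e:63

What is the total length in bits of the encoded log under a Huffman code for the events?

Build the Huffman tree bottom-up:
d(5) + c(12) → 17
17 + a(28) → 45
b(33) + 45 → 78
e(63) + 78 → 141
The encoded length is the sum of every internal node's weight: 17 + 45 + 78 + 141 = 281 bits.

281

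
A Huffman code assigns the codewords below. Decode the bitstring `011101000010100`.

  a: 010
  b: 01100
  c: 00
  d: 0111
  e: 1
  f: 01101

dacaec

Read left to right; each codeword is recognised as soon as it completes (prefix code):
  0111→d | 010→a | 00→c | 010→a | 1→e | 00→c
Decoded message: dacaec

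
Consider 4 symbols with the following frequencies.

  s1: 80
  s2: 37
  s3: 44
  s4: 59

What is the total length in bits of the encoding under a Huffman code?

440

Greedily combine the two least-frequent nodes:
combine s2(37), s3(44) → 81
combine s4(59), s1(80) → 139
combine 81, 139 → 220
Each symbol's bit-cost is frequency × depth; summing gives 440 bits (equivalently 81 + 139 + 220).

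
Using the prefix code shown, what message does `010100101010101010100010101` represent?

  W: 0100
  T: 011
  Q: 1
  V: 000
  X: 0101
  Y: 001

Read left to right; each codeword is recognised as soon as it completes (prefix code):
  0101→X | 001→Y | 0101→X | 0101→X | 0101→X | 000→V | 1→Q | 0101→X
Decoded message: XYXXXVQX

XYXXXVQX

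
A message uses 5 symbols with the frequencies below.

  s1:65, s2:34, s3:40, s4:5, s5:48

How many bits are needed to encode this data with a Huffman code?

Merge the two smallest weights repeatedly:
merge s4(5) and s2(34): 39
merge 39 and s3(40): 79
merge s5(48) and s1(65): 113
merge 79 and 113: 192
Total encoded bits = sum of merged weights = 39 + 79 + 113 + 192 = 423.

423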